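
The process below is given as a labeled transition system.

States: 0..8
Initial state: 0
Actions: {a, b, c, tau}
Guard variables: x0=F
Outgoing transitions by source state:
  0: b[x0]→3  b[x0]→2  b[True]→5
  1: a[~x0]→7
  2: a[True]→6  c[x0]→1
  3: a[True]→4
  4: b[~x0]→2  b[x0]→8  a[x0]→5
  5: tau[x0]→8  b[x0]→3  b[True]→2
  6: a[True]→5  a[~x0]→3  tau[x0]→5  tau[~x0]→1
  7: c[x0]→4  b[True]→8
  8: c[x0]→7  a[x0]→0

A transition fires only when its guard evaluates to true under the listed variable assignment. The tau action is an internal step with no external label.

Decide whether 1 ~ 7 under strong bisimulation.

Answer: NOT BISIMILAR

Working:
Refine partition for ~:
  π0 = {{0,1,2,3,4,5,6,7,8}}
  π1 = {{0,4,5,7},{1,2,3},{6},{8}}
  π2 = {{0},{1,3},{2},{4,5},{6},{7},{8}}
  π3 = {{0},{1},{2},{3},{4,5},{6},{7},{8}}
8 equivalence class(es) (converged in 4)
[1]={1}  [7]={7}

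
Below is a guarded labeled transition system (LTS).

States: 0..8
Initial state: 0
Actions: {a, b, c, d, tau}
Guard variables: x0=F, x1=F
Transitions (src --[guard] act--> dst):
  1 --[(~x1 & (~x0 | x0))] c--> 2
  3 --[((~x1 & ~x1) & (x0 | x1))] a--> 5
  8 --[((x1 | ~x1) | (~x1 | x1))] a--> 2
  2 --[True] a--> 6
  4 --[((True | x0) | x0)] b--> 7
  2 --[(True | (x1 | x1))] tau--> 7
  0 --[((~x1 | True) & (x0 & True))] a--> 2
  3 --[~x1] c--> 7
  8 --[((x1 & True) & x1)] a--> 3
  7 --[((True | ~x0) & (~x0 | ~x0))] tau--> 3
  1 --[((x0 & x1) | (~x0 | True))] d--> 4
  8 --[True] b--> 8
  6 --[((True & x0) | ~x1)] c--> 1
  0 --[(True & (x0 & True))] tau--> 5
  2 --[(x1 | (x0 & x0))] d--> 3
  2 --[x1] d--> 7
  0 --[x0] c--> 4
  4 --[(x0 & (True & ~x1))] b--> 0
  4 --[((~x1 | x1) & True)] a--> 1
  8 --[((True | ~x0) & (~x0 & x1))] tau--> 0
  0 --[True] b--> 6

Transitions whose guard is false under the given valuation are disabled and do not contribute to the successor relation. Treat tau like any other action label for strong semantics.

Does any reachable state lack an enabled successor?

Answer: DEADLOCK-FREE

Trace:
Reachable = {0,1,2,3,4,6,7}
  0: b→6  [deg 1]
  1: c→2  d→4  [deg 2]
  2: a→6  tau→7  [deg 2]
  3: c→7  [deg 1]
  4: a→1  b→7  [deg 2]
  6: c→1  [deg 1]
  7: tau→3  [deg 1]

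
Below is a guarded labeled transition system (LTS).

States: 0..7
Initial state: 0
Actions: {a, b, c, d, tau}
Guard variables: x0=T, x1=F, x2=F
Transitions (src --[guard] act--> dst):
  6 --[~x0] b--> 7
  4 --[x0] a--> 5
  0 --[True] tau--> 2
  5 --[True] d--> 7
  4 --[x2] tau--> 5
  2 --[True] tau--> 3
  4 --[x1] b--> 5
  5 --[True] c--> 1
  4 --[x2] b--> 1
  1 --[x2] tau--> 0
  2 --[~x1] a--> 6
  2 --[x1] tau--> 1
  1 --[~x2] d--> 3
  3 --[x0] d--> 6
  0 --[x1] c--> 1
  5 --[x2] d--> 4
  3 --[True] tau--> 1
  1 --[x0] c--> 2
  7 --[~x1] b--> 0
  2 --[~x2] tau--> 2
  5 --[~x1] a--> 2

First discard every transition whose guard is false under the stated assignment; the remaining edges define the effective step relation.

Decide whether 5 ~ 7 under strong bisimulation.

Answer: NOT BISIMILAR

Trace:
Bisimulation quotient by refinement:
  P[0] = {{0,1,2,3,4,5,6,7}}
  P[1] = {{0},{1},{2},{3},{4},{5},{6},{7}}
Fixed point at round 2; 8 class(es).
[5]={5}  [7]={7}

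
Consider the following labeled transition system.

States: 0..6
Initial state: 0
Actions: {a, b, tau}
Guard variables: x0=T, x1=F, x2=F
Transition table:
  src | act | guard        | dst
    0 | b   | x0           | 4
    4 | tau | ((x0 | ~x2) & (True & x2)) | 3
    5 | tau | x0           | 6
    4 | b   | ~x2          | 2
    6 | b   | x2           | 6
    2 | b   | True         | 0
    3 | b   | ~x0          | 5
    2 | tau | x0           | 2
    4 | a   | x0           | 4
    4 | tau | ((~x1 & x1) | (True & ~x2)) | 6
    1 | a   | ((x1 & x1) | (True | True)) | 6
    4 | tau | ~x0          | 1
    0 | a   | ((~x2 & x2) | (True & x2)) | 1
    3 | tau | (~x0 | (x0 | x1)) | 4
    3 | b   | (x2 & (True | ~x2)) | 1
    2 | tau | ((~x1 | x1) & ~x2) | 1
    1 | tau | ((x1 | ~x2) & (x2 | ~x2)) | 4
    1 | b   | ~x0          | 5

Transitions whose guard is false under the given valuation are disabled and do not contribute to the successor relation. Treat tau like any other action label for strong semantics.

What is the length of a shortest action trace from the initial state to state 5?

Layered search for 5:
  L0 = {0}
  L1 = {4}
  L2 = {2,6}
  L3 = {1}
5 never appears.

Answer: UNREACHABLE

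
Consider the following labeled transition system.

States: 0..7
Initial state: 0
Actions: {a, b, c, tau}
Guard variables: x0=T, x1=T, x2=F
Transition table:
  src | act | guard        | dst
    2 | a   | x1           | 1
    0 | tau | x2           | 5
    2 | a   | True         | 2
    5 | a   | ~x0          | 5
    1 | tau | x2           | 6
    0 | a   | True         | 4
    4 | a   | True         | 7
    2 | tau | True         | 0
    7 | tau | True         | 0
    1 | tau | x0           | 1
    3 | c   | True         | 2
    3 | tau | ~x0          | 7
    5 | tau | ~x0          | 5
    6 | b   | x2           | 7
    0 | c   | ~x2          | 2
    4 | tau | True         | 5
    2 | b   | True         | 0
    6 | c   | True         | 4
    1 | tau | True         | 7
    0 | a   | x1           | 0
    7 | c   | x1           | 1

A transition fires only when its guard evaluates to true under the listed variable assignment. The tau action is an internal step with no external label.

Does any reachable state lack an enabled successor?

Answer: DEADLOCK at state 5

Trace:
R = {0,1,2,4,5,7}
  0: a→0  a→4  c→2  [3 exit(s)]
  1: tau→1  tau→7  [2 exit(s)]
  2: a→1  a→2  b→0  tau→0  [4 exit(s)]
  4: a→7  tau→5  [2 exit(s)]
  5: ∅  [no exit]
  7: c→1  tau→0  [2 exit(s)]
trace reaching 5: a·tau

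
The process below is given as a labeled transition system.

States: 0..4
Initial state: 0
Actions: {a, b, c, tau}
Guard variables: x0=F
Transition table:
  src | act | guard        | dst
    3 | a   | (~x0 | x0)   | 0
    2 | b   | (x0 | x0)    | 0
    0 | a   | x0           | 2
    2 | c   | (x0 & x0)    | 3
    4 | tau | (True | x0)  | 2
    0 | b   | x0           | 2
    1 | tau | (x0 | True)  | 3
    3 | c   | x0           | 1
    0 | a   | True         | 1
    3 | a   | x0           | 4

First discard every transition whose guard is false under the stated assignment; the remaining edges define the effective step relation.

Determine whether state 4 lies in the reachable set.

Answer: UNREACHABLE

Working:
After dropping false guards: 4 live edges.
L0 = {0}
L1 = {1}  now seen {0,1}
L2 = {3}  now seen {0,1,3}
Reachable = {0,1,3}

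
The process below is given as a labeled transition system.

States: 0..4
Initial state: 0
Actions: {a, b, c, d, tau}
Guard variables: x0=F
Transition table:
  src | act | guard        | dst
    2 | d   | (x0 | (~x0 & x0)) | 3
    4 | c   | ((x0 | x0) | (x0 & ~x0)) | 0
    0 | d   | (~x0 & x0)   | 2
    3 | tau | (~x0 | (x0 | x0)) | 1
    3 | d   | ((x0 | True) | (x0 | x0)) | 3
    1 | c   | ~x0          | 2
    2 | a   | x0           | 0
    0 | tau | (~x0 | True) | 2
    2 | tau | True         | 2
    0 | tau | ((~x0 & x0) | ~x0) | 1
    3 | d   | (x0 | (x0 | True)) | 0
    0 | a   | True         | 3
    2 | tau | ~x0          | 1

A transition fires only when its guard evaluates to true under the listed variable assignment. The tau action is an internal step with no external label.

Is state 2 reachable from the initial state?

Guard filter leaves 9 enabled edge(s).
L0 = {0}
L1 = {1,2,3}  total {0,1,2,3}
Reachable = {0,1,2,3}
trace reaching 2: tau

Answer: REACHABLE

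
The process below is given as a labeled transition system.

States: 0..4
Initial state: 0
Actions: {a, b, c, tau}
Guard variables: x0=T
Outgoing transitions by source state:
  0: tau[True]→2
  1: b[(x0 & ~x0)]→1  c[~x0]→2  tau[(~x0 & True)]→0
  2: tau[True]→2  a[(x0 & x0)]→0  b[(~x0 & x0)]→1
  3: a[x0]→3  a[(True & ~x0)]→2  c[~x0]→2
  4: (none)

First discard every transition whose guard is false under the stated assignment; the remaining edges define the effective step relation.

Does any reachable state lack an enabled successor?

Reachable = {0,2}
  0: tau→2  [1 exit(s)]
  2: a→0  tau→2  [2 exit(s)]

Answer: DEADLOCK-FREE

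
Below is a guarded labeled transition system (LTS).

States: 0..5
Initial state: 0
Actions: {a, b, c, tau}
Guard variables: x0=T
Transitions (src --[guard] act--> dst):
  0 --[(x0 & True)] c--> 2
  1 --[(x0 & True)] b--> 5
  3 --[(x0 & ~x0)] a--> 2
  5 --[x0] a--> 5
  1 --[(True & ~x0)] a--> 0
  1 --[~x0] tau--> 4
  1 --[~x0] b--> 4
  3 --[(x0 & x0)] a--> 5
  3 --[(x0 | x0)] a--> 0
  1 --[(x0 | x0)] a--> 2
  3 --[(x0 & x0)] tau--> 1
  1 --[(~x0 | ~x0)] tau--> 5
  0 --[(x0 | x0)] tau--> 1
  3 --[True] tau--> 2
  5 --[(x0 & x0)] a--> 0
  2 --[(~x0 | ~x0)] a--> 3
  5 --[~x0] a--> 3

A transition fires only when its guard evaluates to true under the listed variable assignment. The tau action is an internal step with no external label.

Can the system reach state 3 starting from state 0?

Answer: UNREACHABLE

Analysis:
10 transition(s) survive guard evaluation.
L0 = {0}
L1 = {1,2}  now seen {0,1,2}
L2 = {5}  now seen {0,1,2,5}
R = {0,1,2,5}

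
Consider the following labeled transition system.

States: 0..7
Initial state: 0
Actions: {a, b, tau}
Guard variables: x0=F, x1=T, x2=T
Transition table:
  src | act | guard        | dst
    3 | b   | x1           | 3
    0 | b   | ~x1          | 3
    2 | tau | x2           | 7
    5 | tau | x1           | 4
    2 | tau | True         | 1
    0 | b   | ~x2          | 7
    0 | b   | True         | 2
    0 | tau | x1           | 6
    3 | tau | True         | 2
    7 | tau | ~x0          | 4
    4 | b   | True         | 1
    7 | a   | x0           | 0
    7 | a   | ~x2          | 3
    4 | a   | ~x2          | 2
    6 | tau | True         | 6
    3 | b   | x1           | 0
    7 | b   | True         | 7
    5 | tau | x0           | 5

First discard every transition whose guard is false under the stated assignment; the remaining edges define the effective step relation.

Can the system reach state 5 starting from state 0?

12 transition(s) survive guard evaluation.
L0 = {0}
L1 = {2,6}  cumulative {0,2,6}
L2 = {1,7}  cumulative {0,1,2,6,7}
L3 = {4}  cumulative {0,1,2,4,6,7}
Reachable = {0,1,2,4,6,7}

Answer: UNREACHABLE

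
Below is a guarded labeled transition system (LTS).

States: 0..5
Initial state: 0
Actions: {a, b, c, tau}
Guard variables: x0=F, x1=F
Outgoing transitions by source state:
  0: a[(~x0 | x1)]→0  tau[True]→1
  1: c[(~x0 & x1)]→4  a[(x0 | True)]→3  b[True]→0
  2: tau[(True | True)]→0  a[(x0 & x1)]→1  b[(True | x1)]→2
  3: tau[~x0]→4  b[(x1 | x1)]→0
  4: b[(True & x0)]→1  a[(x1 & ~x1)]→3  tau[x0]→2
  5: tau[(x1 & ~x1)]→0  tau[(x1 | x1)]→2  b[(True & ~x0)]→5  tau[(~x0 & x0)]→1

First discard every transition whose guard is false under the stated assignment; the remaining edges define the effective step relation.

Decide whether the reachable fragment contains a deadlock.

Answer: DEADLOCK at state 4

Analysis:
Reach set: {0,1,3,4}
  0: a→0  tau→1  [2 out]
  1: a→3  b→0  [2 out]
  3: tau→4  [1 out]
  4: ∅  [STUCK]
Path to 4: tau·a·tau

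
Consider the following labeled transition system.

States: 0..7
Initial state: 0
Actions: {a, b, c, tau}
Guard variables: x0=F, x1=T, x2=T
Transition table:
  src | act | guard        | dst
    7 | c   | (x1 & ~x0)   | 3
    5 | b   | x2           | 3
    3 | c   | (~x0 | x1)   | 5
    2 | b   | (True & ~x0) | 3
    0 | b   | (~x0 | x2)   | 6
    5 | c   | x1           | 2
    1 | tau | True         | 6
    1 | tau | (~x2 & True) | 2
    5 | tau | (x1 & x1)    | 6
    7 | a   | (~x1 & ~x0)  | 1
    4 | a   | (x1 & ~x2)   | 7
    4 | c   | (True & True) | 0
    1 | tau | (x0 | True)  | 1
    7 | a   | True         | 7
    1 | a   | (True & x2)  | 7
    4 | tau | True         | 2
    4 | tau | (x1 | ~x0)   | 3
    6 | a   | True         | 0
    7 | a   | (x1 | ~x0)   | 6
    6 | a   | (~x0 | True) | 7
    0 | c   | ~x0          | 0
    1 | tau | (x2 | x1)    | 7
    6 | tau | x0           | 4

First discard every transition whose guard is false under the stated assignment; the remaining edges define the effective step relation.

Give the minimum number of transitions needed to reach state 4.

Answer: UNREACHABLE

Trace:
Layered search for 4:
  depth 0: {0}
  depth 1: {6}
  depth 2: {7}
  depth 3: {3}
  depth 4: {5}
  depth 5: {2}
4 never appears.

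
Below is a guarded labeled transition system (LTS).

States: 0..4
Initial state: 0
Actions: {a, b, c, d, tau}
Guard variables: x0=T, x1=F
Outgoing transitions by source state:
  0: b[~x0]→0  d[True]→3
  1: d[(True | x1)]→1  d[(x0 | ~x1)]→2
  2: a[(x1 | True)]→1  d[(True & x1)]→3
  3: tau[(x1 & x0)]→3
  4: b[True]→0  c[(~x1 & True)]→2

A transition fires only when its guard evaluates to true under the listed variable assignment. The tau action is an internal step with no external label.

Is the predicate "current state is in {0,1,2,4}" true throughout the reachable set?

Inv-set: {0,1,2,4}
R = {0,3}
  0: safe
  3: outside
witness against invariant: d → 3

Answer: INVARIANT VIOLATED at state 3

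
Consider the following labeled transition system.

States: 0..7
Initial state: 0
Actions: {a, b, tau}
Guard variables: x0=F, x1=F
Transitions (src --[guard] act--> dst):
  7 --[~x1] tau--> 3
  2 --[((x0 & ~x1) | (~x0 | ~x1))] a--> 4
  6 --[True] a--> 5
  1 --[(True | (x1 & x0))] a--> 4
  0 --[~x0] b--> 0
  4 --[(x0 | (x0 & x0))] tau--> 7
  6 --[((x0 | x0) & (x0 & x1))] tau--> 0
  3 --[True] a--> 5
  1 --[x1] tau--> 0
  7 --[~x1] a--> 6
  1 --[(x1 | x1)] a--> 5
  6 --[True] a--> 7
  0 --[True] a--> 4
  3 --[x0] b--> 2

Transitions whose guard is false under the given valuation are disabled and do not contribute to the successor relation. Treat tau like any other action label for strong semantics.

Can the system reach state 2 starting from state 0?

Answer: UNREACHABLE

Trace:
9 transition(s) survive guard evaluation.
L0 = {0}
L1 = {4}  cumulative {0,4}
Reach set: {0,4}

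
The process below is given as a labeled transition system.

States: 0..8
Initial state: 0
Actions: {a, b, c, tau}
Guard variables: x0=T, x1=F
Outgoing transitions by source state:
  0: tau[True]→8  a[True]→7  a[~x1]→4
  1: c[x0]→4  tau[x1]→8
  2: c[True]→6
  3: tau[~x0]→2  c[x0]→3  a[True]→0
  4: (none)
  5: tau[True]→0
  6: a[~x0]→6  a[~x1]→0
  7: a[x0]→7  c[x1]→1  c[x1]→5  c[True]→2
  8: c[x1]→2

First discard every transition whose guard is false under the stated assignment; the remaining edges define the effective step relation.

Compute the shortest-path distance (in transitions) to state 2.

BFS to 2:
  L0 = {0}
  L1 = {4,7,8}
  L2 = {2}
2 enters at depth 2; path a·c

Answer: 2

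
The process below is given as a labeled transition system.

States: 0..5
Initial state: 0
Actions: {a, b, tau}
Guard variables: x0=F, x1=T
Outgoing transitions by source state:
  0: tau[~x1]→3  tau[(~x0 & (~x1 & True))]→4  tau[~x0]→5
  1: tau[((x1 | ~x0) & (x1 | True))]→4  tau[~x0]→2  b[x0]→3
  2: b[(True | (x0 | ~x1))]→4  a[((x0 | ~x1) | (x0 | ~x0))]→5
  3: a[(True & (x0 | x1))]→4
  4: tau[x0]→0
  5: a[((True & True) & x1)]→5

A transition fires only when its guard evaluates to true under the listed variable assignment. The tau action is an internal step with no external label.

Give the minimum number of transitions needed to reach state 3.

Answer: UNREACHABLE

Working:
Layered search for 3:
  depth 0: {0}
  depth 1: {5}
3 never appears.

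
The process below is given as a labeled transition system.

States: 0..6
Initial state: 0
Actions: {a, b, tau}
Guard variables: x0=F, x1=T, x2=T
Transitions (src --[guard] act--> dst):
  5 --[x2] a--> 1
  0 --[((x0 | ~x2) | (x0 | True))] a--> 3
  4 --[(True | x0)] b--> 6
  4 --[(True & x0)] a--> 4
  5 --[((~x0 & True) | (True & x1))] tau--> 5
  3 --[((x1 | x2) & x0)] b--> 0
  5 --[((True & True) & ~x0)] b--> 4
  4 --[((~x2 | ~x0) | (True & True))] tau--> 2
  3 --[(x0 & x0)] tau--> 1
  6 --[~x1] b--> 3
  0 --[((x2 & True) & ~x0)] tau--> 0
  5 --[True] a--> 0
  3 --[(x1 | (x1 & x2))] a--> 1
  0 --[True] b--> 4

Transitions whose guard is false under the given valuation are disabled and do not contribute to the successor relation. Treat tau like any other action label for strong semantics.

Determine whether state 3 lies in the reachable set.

10 transition(s) survive guard evaluation.
Layer 0: {0}
Layer 1: {3,4}  total {0,3,4}
Layer 2: {1,2,6}  total {0,1,2,3,4,6}
Reachable = {0,1,2,3,4,6}
trace reaching 3: a

Answer: REACHABLE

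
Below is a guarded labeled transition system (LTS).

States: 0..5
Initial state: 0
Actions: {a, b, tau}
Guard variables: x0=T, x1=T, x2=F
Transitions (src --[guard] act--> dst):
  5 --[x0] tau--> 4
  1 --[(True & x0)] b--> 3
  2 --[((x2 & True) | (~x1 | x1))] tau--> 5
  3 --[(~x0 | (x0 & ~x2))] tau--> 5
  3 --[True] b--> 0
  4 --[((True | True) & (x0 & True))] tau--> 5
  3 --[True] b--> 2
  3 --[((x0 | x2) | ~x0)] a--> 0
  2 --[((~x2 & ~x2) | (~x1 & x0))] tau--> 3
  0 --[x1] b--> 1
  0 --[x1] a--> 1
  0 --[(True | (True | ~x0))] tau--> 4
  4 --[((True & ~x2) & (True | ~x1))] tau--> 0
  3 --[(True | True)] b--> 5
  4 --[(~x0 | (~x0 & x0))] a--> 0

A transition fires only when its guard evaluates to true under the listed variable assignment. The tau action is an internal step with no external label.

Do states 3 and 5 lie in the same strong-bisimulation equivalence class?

Refine partition for ~:
  P[0] = {{0,1,2,3,4,5}}
  P[1] = {{0,3},{1},{2,4,5}}
  P[2] = {{0},{1},{2,4},{3},{5}}
  P[3] = {{0},{1},{2},{3},{4},{5}}
Fixed point at round 4; 6 class(es).
class of 3: {3}; class of 5: {5}

Answer: NOT BISIMILAR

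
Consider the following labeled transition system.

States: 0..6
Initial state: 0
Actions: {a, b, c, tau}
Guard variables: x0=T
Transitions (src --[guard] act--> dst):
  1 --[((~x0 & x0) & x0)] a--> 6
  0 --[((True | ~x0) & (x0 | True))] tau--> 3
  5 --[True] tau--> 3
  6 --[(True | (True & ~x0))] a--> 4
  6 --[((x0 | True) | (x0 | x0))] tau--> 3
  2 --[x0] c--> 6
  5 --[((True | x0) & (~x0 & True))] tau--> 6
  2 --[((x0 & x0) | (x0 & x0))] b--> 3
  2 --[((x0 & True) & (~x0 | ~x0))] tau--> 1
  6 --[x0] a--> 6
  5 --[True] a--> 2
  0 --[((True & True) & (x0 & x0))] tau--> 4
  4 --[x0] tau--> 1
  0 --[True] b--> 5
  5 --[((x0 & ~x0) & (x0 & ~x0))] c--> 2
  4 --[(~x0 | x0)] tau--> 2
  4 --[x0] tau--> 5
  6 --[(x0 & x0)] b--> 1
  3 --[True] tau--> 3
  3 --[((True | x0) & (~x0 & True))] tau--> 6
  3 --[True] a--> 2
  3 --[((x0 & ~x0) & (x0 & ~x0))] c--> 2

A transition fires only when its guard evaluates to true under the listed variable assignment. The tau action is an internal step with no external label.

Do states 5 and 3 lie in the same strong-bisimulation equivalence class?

Refine partition for ~:
  P[0] = {{0,1,2,3,4,5,6}}
  P[1] = {{0},{1},{2},{3,5},{4},{6}}
Fixed point at round 2; 6 class(es).
[5]={3,5}  [3]={3,5}

Answer: BISIMILAR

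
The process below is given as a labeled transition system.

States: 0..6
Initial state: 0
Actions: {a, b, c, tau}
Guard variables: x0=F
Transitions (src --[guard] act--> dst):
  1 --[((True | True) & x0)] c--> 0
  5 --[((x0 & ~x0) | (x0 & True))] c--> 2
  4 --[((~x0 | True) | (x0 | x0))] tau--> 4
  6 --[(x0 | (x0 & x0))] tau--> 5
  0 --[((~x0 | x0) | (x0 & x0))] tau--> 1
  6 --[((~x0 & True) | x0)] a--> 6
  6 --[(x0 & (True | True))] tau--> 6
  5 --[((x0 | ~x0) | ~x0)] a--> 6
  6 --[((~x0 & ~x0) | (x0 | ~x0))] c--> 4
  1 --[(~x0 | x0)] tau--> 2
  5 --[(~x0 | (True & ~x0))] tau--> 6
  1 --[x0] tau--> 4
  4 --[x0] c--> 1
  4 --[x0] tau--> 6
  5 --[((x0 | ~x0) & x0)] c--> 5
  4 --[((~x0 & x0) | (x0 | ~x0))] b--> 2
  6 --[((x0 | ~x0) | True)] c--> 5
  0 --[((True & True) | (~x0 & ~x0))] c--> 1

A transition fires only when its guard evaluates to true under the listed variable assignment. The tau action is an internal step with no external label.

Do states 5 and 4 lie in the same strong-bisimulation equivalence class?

Answer: NOT BISIMILAR

Working:
Compute ~ classes (split until stable):
  round 0: {{0,1,2,3,4,5,6}}
  round 1: {{0},{1},{2,3},{4},{5},{6}}
6 equivalence class(es) (converged in 2)
[5]={5}  [4]={4}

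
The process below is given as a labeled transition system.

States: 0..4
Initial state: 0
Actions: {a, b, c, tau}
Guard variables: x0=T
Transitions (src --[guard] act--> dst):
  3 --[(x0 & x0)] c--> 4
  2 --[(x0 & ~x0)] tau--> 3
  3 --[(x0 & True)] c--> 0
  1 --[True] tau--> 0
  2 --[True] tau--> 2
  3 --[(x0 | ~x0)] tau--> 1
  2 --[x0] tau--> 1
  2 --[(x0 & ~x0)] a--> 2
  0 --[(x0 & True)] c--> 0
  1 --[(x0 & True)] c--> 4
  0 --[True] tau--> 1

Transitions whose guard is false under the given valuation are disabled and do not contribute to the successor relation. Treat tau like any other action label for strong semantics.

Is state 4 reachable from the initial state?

After dropping false guards: 9 live edges.
depth 0: {0}
depth 1: {1}  now seen {0,1}
depth 2: {4}  now seen {0,1,4}
Reachable = {0,1,4}
trace reaching 4: tau·c

Answer: REACHABLE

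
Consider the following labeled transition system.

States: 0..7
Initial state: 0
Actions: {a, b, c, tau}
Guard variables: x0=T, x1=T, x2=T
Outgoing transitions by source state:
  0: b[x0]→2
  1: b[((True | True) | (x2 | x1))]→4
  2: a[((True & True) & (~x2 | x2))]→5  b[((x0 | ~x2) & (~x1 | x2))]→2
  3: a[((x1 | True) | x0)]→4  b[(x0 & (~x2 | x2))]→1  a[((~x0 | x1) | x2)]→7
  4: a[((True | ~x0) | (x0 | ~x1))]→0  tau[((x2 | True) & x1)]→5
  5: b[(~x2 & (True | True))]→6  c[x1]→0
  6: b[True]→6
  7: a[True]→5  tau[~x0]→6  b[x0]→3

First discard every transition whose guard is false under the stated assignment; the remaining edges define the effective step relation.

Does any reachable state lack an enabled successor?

Reachable = {0,2,5}
  0: b→2  [1 out]
  2: a→5  b→2  [2 out]
  5: c→0  [1 out]

Answer: DEADLOCK-FREE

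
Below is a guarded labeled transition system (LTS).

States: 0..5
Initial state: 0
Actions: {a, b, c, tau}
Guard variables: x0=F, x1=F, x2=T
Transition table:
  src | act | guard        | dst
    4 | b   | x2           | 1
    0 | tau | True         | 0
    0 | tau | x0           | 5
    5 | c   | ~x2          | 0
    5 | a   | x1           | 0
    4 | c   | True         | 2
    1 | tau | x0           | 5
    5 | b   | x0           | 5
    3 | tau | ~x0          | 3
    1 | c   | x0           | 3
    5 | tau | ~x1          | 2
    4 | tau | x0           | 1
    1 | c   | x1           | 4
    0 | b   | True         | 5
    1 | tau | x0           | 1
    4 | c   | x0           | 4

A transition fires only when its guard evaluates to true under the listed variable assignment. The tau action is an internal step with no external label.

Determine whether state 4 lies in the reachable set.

Answer: UNREACHABLE

Trace:
6 transition(s) survive guard evaluation.
L0 = {0}
L1 = {5}  total {0,5}
L2 = {2}  total {0,2,5}
Reach set: {0,2,5}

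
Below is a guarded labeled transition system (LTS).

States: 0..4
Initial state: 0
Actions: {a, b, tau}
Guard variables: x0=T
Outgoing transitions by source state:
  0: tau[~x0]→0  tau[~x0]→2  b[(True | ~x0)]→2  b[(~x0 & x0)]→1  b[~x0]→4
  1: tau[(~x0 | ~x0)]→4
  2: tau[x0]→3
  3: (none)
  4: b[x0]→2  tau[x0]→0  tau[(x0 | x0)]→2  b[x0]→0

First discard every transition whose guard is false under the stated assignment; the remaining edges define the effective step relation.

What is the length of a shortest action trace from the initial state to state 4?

Answer: UNREACHABLE

Trace:
Breadth-first toward 4:
  L0 = {0}
  L1 = {2}
  L2 = {3}
4 never appears.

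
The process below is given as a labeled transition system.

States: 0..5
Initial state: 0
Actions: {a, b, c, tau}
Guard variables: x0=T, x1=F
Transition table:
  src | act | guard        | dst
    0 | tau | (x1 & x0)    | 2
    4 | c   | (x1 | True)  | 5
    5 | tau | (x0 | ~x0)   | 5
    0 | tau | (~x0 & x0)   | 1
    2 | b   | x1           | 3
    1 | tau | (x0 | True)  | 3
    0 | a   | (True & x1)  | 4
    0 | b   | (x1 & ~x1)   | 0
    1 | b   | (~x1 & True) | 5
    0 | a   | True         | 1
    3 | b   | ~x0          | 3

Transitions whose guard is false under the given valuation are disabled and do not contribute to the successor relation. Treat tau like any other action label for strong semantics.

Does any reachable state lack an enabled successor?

Answer: DEADLOCK at state 3

Trace:
R = {0,1,3,5}
  0: a→1  [deg 1]
  1: b→5  tau→3  [deg 2]
  3: ∅  [no exit]
  5: tau→5  [deg 1]
Path to 3: a·tau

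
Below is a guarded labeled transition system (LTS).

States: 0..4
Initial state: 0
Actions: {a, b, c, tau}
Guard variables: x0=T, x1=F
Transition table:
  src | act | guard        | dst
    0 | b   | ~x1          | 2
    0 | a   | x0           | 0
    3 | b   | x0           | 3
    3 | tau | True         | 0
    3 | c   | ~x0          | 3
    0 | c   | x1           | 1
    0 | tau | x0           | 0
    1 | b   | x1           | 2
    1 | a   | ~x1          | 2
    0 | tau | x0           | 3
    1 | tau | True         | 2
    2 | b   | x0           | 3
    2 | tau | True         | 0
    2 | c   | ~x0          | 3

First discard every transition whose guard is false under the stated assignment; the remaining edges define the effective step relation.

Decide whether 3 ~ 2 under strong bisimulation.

Refine partition for ~:
  π0 = {{0,1,2,3,4}}
  π1 = {{0},{1},{2,3},{4}}
4 equivalence class(es) (converged in 2)
class of 3: {2,3}; class of 2: {2,3}

Answer: BISIMILAR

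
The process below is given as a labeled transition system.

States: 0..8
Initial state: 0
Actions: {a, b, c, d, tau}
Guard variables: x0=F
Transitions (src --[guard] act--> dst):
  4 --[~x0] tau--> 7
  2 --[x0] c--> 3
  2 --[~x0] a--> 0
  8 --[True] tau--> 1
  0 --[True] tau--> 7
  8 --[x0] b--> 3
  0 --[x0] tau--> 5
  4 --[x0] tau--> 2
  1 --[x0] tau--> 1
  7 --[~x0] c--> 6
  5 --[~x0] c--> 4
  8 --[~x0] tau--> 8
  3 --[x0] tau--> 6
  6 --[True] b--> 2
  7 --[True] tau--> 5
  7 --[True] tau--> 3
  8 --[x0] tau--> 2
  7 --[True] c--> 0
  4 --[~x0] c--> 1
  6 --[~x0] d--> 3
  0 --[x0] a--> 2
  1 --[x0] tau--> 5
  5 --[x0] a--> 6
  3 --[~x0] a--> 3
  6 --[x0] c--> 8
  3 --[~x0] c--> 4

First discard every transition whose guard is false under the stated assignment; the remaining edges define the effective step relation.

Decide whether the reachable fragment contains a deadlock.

Answer: DEADLOCK at state 1

Working:
R = {0,1,2,3,4,5,6,7}
  0: tau→7  [1 exit(s)]
  1: ∅  [no exit]
  2: a→0  [1 exit(s)]
  3: a→3  c→4  [2 exit(s)]
  4: c→1  tau→7  [2 exit(s)]
  5: c→4  [1 exit(s)]
  6: b→2  d→3  [2 exit(s)]
  7: c→0  c→6  tau→3  tau→5  [4 exit(s)]
trace reaching 1: tau·tau·c·c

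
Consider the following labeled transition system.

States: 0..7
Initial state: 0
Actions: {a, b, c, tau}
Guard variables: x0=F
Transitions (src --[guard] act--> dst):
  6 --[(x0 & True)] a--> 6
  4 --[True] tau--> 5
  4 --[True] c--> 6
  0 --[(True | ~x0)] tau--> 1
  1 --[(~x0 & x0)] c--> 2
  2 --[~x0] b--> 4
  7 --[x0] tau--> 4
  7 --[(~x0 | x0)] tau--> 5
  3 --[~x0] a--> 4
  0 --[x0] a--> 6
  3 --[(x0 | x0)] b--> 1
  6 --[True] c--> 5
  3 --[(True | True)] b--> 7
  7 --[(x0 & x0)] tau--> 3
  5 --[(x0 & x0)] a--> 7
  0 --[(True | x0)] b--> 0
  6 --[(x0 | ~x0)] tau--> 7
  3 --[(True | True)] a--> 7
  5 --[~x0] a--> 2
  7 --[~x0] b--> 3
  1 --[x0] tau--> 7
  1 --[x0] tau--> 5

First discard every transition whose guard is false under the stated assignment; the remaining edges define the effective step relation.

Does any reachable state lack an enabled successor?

Answer: DEADLOCK at state 1

Trace:
Reach set: {0,1}
  0: b→0  tau→1  [2 out]
  1: ∅  [no exit]
trace reaching 1: tau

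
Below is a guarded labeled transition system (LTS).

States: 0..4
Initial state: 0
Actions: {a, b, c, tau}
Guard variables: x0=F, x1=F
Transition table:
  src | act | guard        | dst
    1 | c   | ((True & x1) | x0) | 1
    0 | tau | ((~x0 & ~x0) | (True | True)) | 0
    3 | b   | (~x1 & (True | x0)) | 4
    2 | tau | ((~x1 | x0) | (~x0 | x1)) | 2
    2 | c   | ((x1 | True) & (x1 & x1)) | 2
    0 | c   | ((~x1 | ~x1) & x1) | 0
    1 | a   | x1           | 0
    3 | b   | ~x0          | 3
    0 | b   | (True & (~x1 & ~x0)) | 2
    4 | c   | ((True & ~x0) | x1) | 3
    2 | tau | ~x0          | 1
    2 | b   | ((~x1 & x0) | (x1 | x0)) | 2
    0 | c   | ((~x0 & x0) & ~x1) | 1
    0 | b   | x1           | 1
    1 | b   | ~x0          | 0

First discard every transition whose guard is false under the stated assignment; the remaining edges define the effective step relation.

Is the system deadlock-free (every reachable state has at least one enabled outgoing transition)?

Answer: DEADLOCK-FREE

Working:
Reachable = {0,1,2}
  0: b→2  tau→0  [2 exit(s)]
  1: b→0  [1 exit(s)]
  2: tau→1  tau→2  [2 exit(s)]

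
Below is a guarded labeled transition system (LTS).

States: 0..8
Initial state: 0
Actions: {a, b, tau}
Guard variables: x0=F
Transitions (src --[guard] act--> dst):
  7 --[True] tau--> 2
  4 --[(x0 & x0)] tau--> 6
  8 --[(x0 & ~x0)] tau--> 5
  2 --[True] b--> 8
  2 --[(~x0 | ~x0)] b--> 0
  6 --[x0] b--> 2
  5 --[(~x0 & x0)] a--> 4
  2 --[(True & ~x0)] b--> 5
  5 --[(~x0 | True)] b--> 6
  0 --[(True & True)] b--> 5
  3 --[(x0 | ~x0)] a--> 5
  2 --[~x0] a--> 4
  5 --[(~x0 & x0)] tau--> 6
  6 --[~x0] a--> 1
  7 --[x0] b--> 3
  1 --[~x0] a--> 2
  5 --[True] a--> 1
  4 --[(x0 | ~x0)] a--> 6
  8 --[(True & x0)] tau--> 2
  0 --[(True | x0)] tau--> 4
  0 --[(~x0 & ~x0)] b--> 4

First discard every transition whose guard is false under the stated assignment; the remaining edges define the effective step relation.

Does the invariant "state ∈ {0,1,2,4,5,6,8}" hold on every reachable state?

Answer: INVARIANT HOLDS

Trace:
Safe = {0,1,2,4,5,6,8}
Reach set: {0,1,2,4,5,6,8}
  0: ok
  1: ok
  2: ok
  4: ok
  5: ok
  6: ok
  8: ok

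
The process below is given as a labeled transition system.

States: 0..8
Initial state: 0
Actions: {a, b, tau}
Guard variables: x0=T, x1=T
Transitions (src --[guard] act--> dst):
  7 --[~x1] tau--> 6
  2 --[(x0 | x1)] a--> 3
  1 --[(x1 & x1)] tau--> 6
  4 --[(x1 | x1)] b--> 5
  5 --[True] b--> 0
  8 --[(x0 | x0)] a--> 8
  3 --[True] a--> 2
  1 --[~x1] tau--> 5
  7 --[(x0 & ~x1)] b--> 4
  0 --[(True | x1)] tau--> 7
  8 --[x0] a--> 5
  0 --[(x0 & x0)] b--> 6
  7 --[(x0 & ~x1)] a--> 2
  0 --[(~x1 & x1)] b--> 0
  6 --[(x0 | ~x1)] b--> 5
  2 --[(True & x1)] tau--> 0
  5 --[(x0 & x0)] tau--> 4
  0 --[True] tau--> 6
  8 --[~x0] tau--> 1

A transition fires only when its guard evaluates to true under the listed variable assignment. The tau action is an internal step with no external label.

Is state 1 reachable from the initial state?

13 transition(s) survive guard evaluation.
L0 = {0}
L1 = {6,7}  total {0,6,7}
L2 = {5}  total {0,5,6,7}
L3 = {4}  total {0,4,5,6,7}
R = {0,4,5,6,7}

Answer: UNREACHABLE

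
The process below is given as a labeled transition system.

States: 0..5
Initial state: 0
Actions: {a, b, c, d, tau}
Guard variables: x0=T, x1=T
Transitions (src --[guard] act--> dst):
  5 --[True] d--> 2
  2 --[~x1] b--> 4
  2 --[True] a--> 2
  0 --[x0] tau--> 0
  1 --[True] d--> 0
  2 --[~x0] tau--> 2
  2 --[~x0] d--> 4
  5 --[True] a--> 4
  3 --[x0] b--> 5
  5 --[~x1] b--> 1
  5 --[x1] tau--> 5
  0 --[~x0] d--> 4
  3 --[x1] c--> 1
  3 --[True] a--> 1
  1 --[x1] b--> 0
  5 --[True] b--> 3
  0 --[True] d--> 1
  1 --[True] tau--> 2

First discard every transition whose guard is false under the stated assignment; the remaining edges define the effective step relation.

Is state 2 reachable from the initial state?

Answer: REACHABLE

Trace:
Guard filter leaves 13 enabled edge(s).
L0 = {0}
L1 = {1}  cumulative {0,1}
L2 = {2}  cumulative {0,1,2}
Reach set: {0,1,2}
trace reaching 2: d·tau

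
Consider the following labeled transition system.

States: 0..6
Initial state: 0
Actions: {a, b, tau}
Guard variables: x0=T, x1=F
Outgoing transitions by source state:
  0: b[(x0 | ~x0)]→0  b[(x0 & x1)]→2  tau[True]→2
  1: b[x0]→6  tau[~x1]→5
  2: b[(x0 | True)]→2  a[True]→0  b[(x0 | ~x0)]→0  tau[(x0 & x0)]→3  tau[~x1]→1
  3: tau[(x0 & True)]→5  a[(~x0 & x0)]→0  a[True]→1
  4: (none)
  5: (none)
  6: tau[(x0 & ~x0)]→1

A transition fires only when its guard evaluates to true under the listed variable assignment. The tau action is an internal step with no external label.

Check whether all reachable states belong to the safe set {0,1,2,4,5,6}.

Answer: INVARIANT VIOLATED at state 3

Working:
Inv-set: {0,1,2,4,5,6}
Reachable = {0,1,2,3,5,6}
  0: ok
  1: ok
  2: ok
  3: ✗ unsafe
  5: ok
  6: ok
witness against invariant: tau·tau → 3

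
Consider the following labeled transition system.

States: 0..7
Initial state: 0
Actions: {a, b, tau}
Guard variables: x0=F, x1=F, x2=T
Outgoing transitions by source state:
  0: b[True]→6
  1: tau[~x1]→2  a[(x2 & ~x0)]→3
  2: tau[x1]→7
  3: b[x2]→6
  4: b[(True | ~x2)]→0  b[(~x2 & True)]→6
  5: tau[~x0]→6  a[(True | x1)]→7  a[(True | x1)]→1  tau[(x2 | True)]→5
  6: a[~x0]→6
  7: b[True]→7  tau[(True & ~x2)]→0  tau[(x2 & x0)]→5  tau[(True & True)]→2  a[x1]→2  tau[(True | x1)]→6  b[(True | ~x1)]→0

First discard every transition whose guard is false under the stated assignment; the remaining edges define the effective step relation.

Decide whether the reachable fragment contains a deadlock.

Reachable = {0,6}
  0: b→6  [deg 1]
  6: a→6  [deg 1]

Answer: DEADLOCK-FREE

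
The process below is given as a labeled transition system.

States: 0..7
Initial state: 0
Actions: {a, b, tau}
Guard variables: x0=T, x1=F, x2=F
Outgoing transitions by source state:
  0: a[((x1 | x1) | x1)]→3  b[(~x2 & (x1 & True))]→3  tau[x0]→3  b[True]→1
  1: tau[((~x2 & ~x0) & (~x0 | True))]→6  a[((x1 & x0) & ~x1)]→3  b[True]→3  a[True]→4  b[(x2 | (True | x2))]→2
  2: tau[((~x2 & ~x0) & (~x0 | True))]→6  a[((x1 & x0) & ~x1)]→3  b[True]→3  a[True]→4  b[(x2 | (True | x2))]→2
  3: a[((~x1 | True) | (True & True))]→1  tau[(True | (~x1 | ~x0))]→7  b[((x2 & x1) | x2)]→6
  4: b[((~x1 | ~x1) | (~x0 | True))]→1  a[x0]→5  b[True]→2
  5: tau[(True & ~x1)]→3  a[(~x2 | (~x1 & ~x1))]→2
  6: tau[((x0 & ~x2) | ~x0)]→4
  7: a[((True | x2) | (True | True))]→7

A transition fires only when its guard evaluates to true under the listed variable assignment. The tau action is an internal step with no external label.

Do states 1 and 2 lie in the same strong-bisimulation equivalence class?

Bisimulation quotient by refinement:
  P[0] = {{0,1,2,3,4,5,6,7}}
  P[1] = {{0},{1,2,4},{3,5},{6},{7}}
  P[2] = {{0},{1,2},{3},{4},{5},{6},{7}}
Fixed point at round 3; 7 class(es).
1∈{1,2}, 2∈{1,2}

Answer: BISIMILAR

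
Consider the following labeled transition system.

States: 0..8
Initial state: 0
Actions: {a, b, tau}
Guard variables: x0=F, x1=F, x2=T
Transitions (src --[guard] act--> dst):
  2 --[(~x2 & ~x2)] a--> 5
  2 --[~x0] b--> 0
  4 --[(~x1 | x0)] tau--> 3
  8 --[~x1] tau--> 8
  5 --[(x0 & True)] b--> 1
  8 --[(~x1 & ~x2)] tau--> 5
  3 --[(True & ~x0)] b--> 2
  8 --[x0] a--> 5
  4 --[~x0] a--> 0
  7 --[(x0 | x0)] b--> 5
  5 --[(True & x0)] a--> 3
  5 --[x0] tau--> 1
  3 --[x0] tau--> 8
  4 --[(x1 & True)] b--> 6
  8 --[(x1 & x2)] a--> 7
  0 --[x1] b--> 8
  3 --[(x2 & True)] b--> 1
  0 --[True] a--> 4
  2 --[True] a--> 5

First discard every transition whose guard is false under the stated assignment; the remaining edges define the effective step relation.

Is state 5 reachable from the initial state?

Answer: REACHABLE

Working:
8 transition(s) survive guard evaluation.
L0 = {0}
L1 = {4}  now seen {0,4}
L2 = {3}  now seen {0,3,4}
L3 = {1,2}  now seen {0,1,2,3,4}
L4 = {5}  now seen {0,1,2,3,4,5}
R = {0,1,2,3,4,5}
trace reaching 5: a·tau·b·a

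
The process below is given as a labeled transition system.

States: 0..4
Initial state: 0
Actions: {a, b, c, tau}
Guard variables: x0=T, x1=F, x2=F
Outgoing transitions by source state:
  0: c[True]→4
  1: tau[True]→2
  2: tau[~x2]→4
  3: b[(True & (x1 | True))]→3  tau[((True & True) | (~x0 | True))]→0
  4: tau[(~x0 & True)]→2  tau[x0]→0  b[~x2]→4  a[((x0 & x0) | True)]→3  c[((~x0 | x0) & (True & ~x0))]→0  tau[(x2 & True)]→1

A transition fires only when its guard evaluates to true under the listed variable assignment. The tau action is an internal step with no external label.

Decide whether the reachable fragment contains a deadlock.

R = {0,3,4}
  0: c→4  [1 out]
  3: b→3  tau→0  [2 out]
  4: a→3  b→4  tau→0  [3 out]

Answer: DEADLOCK-FREE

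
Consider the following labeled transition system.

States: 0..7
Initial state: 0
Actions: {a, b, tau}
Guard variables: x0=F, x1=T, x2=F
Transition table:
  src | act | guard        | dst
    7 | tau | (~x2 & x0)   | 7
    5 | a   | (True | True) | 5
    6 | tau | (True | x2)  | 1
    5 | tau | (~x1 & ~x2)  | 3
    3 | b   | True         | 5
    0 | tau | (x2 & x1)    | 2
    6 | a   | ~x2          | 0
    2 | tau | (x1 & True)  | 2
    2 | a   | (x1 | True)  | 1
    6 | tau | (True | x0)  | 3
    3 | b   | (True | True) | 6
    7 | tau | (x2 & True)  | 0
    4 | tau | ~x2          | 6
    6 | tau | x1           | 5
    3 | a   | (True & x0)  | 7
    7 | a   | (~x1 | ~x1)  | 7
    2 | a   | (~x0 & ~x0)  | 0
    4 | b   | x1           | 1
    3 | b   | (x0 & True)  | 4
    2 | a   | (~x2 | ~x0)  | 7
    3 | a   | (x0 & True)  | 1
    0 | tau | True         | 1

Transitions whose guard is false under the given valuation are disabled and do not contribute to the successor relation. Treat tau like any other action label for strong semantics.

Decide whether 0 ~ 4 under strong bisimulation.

Bisimulation quotient by refinement:
  π0 = {{0,1,2,3,4,5,6,7}}
  π1 = {{0},{1,7},{2,6},{3},{4},{5}}
  π2 = {{0},{1,7},{2},{3},{4},{5},{6}}
stable after 3 split(s): 7 block(s)
class of 0: {0}; class of 4: {4}

Answer: NOT BISIMILAR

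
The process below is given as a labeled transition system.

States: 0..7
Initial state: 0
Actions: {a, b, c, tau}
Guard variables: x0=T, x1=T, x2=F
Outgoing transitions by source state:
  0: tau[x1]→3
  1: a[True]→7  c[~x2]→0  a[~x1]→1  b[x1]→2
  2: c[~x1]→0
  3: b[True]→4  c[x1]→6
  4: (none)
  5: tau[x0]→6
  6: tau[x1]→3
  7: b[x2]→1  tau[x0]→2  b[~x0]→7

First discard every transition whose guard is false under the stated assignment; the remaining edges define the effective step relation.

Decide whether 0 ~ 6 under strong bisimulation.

Refine partition for ~:
  P[0] = {{0,1,2,3,4,5,6,7}}
  P[1] = {{0,5,6,7},{1},{2,4},{3}}
  P[2] = {{0,6},{1},{2,4},{3},{5},{7}}
6 equivalence class(es) (converged in 3)
[0]={0,6}  [6]={0,6}

Answer: BISIMILAR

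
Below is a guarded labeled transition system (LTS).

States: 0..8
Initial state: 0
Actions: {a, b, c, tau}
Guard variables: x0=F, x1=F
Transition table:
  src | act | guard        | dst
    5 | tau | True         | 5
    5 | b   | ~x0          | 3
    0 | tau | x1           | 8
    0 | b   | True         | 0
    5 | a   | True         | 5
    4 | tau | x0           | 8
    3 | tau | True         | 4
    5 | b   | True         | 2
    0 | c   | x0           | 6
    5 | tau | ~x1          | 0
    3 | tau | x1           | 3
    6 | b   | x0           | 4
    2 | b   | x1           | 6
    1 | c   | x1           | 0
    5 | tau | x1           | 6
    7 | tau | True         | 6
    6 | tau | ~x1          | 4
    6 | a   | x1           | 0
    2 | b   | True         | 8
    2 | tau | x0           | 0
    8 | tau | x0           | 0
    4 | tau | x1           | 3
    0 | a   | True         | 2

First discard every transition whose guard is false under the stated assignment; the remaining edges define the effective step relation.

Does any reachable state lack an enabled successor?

Answer: DEADLOCK at state 8

Working:
Reach set: {0,2,8}
  0: a→2  b→0  [deg 2]
  2: b→8  [deg 1]
  8: ∅  [no exit]
trace reaching 8: a·b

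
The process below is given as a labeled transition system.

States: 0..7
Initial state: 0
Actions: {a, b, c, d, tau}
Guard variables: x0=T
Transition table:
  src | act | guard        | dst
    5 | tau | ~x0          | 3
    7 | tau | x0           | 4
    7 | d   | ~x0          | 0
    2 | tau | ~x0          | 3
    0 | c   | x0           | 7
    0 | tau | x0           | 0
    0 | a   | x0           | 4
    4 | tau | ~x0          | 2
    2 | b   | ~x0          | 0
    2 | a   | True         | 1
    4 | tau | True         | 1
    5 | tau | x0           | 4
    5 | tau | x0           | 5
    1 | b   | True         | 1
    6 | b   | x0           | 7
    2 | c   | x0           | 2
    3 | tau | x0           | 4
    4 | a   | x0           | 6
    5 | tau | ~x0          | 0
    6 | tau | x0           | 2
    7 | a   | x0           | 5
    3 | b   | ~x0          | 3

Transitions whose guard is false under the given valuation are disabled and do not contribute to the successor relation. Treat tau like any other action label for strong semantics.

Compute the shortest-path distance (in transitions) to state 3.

Answer: UNREACHABLE

Working:
Layered search for 3:
  Layer 0: {0}
  Layer 1: {4,7}
  Layer 2: {1,5,6}
  Layer 3: {2}
3 never appears.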